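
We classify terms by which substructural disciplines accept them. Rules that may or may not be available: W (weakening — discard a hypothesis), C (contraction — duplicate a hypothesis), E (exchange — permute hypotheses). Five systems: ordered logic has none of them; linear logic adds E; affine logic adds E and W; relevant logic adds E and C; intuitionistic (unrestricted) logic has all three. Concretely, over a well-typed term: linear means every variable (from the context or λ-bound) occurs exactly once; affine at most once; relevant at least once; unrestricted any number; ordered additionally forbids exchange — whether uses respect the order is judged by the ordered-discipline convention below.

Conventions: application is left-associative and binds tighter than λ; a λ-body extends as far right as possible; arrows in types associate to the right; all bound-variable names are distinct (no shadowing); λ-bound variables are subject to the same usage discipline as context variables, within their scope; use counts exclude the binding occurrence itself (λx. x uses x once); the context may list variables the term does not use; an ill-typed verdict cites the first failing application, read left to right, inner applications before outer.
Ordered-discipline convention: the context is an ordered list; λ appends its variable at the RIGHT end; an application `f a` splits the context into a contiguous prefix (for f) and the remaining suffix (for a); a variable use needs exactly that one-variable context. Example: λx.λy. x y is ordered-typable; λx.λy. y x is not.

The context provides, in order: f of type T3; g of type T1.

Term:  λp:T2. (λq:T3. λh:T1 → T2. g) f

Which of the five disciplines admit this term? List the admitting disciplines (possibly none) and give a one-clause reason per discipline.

admitted by: affine, unrestricted
variable uses: f=1, g=1, p (λ-bound)=0, q (λ-bound)=0, h (λ-bound)=0
left-to-right use order: g, f
typing: well-typed at T2 → (T1 → T2) → T1
ordered ✗ (p, q, h never used (weakening))
linear ✗ (p, q, h never used (weakening))
affine ✓ (no duplicate uses among f, g, p, q, h)
relevant ✗ (p, q, h never used (weakening))
unrestricted ✓ (well-typed at T2 → (T1 → T2) → T1; no restrictions here)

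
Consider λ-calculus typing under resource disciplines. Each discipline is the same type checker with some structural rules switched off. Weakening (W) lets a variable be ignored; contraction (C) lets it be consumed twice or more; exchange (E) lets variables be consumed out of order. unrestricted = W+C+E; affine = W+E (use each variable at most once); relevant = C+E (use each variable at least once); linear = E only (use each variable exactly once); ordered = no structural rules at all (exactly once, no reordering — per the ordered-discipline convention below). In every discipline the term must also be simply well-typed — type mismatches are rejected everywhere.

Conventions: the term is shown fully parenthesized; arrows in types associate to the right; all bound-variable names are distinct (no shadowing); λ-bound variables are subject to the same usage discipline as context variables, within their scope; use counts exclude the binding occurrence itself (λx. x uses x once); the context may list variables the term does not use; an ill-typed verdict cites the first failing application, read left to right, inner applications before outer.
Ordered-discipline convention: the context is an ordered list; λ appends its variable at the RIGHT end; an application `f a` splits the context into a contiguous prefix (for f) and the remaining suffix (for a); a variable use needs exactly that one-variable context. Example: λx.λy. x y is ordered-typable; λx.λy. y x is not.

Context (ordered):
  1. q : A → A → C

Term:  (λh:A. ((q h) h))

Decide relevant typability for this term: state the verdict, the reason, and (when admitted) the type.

yes — q, h: all used, weakening unneeded; term : A → C
counts: q ×1, h (bound) ×2
uses in reading order: q, h, h
typing: well-typed at A → C
per-discipline verdicts: ordered ✗ · linear ✗ · affine ✗ · relevant ✓ · unrestricted ✓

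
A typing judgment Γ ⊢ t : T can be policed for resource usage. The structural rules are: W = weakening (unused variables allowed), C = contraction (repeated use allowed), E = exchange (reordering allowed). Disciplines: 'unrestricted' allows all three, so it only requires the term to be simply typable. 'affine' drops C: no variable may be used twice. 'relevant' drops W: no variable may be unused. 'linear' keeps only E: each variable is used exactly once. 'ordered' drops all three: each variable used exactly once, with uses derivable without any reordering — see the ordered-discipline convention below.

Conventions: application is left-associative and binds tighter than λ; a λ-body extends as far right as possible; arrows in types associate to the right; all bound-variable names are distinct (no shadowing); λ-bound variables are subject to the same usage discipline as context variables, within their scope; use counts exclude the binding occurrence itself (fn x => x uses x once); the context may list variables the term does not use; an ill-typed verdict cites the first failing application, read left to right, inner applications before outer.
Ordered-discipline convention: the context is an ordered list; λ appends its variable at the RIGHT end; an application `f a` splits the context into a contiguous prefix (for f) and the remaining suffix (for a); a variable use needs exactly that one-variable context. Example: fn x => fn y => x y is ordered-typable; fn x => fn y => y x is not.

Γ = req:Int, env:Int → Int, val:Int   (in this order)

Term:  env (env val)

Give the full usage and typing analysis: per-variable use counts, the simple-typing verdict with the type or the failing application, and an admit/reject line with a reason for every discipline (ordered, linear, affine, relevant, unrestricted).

usage: req ×0, env ×2, val ×1
order of uses: env, env, val
typing: well-typed — term : Int
ordered: ✗ — needs contraction — env ×2; unused: req — weakening required
linear: ✗ — needs contraction — env ×2; unused: req — weakening required
affine: ✗ — needs contraction — env ×2
relevant: ✗ — unused: req — weakening required
unrestricted: ✓ — typability at Int is all that's needed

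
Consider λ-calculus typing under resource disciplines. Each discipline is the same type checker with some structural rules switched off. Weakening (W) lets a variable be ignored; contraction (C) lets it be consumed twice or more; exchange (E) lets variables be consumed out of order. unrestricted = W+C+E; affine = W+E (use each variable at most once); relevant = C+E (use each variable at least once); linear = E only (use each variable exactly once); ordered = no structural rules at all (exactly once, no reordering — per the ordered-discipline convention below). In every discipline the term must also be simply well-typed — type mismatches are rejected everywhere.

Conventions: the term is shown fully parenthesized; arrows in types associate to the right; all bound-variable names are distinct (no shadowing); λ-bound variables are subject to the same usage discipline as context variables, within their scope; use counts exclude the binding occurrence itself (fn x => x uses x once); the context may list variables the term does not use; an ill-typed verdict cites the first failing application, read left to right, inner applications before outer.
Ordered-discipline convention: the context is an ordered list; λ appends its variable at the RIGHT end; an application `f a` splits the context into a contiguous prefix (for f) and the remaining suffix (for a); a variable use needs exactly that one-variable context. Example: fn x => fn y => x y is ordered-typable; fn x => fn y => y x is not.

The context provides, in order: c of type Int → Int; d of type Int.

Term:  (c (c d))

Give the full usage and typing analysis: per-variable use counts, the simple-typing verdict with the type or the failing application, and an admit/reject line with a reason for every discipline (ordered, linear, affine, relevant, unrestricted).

usage: c: 2; d: 1
order of uses: c, c, d
typing: well-typed at Int
ordered ✗ (c ×2 used more than once (contraction))
linear ✗ (c ×2 used more than once (contraction))
affine ✗ (c ×2 used more than once (contraction))
relevant ✓ (at least one use each (c, d))
unrestricted ✓ (typability at Int is all that's needed)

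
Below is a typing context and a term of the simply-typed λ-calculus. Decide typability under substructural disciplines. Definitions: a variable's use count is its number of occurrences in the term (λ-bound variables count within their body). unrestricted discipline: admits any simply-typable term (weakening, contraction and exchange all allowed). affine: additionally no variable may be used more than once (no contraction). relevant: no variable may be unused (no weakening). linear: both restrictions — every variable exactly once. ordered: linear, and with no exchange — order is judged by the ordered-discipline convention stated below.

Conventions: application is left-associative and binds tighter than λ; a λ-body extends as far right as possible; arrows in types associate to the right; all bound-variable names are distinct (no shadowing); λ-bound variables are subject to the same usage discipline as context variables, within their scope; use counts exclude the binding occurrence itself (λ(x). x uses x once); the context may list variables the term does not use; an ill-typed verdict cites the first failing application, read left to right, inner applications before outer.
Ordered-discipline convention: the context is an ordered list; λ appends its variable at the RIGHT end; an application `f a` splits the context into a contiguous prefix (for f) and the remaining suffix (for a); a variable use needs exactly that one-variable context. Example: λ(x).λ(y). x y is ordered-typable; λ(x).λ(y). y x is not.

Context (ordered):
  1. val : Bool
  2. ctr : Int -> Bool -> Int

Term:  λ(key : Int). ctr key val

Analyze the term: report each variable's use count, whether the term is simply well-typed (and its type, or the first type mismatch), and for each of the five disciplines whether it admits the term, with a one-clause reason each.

usage: val: 1×; ctr: 1×; key [bound]: 1×
uses in reading order: ctr, key, val
typing: well-typed at Int -> Int
ordered: ✗ — use order ctr, key, val needs exchange
linear: ✓ — single use per variable (val, ctr, key)
affine: ✓ — no duplicate uses among val, ctr, key
relevant: ✓ — every one of val, ctr, key appears
unrestricted: ✓ — typability at Int -> Int is all that's needed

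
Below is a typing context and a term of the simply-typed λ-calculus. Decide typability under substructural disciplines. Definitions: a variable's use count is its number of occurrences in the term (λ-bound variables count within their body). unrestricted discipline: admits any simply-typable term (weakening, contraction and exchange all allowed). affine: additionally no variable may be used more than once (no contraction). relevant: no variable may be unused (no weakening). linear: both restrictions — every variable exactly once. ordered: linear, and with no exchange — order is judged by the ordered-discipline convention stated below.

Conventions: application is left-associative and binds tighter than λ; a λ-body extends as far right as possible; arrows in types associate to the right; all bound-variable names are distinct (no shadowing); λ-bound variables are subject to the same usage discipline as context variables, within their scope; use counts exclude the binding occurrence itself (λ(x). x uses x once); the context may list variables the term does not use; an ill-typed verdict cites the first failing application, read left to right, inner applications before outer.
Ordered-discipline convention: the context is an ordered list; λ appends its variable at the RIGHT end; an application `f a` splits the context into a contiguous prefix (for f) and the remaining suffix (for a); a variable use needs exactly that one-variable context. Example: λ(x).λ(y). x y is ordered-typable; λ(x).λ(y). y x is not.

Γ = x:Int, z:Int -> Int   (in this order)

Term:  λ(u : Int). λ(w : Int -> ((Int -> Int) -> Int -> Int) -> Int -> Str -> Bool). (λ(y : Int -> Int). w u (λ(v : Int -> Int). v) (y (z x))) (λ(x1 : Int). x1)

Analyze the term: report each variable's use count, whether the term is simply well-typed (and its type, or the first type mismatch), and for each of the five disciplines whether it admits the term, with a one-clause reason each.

counts: x ×1, z ×1, u [bound] ×1, w [bound] ×1, y [bound] ×1, v [bound] ×1, x1 [bound] ×1
use order (left to right): w, u, v, y, z, x, x1
typing: well-typed at Int -> (Int -> ((Int -> Int) -> Int -> Int) -> Int -> Str -> Bool) -> Str -> Bool
ordered: ✗ — no ordered split (uses run w, u, v, y, z, x, x1)
linear: ✓ — single use per variable (x, z, u, w, y, v, x1)
affine: ✓ — none of x, z, u, w, y, v, x1 used more than once
relevant: ✓ — every one of x, z, u, w, y, v, x1 appears
unrestricted: ✓ — well-typed at Int -> (Int -> ((Int -> Int) -> Int -> Int) -> Int -> Str -> Bool) -> Str -> Bool; no restrictions here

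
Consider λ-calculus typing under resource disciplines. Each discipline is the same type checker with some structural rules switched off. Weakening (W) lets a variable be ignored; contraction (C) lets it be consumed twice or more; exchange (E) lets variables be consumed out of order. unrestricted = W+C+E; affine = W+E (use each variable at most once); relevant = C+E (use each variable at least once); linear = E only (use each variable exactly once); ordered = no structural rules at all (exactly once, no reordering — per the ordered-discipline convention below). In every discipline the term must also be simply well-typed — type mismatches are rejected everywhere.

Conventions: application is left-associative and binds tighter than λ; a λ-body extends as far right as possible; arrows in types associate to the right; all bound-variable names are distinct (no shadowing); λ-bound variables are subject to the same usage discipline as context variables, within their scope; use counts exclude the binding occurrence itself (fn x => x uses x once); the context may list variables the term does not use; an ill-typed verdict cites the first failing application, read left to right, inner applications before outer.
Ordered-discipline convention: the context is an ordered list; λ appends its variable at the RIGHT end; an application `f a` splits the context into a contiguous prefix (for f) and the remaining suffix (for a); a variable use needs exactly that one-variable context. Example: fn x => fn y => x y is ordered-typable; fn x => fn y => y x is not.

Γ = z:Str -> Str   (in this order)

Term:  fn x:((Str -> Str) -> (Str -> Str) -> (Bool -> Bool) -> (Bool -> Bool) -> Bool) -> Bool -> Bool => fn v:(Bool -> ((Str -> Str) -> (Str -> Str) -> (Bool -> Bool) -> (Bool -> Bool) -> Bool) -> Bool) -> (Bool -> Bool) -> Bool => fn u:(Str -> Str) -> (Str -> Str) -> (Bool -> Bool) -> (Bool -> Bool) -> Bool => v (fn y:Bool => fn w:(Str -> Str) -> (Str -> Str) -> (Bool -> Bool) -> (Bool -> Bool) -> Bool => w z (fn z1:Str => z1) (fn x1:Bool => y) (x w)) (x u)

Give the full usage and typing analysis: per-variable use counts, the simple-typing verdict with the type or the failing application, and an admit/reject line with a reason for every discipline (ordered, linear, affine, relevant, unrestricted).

use counts: z: 1; x [bound]: 2; v [bound]: 1; u [bound]: 1; y [bound]: 1; w [bound]: 2; z1 [bound]: 1; x1 [bound]: 0
uses in reading order: v, w, z, z1, y, x, w, x, u
typing: ✓ — (((Str -> Str) -> (Str -> Str) -> (Bool -> Bool) -> (Bool -> Bool) -> Bool) -> Bool -> Bool) -> ((Bool -> ((Str -> Str) -> (Str -> Str) -> (Bool -> Bool) -> (Bool -> Bool) -> Bool) -> Bool) -> (Bool -> Bool) -> Bool) -> ((Str -> Str) -> (Str -> Str) -> (Bool -> Bool) -> (Bool -> Bool) -> Bool) -> Bool
ordered: ✗, x ×2, w ×2 used more than once (contraction); x1 never used (weakening)
linear: ✗, x ×2, w ×2 used more than once (contraction); x1 never used (weakening)
affine: ✗, x ×2, w ×2 used more than once (contraction)
relevant: ✗, x1 never used (weakening)
unrestricted: ✓, typability at (((Str -> Str) -> (Str -> Str) -> (Bool -> Bool) -> (Bool -> Bool) -> Bool) -> Bool -> Bool) -> ((Bool -> ((Str -> Str) -> (Str -> Str) -> (Bool -> Bool) -> (Bool -> Bool) -> Bool) -> Bool) -> (Bool -> Bool) -> Bool) -> ((Str -> Str) -> (Str -> Str) -> (Bool -> Bool) -> (Bool -> Bool) -> Bool) -> Bool is all that's needed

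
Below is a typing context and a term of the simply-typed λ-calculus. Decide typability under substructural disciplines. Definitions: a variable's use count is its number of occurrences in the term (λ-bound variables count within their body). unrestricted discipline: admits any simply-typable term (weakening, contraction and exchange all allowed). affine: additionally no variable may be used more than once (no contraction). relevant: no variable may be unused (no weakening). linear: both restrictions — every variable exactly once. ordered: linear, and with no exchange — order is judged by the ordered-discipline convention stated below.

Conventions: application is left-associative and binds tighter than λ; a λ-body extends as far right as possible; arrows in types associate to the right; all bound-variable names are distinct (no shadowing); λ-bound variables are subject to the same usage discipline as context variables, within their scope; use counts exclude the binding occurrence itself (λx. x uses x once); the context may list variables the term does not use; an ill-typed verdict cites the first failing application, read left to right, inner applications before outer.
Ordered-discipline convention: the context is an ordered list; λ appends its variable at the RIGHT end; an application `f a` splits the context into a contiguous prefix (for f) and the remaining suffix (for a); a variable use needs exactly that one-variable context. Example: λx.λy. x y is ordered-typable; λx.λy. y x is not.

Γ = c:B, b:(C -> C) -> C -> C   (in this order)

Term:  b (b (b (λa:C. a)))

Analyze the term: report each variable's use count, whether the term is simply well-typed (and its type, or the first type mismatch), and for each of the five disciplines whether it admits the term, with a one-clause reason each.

use counts: c ×0, b ×3, a (λ-bound) ×1
uses in reading order: b, b, b, a
typing: well-typed — term : C -> C
ordered ✗ (uses contraction: b ×3; needs weakening: c unused)
linear ✗ (uses contraction: b ×3; needs weakening: c unused)
affine ✗ (uses contraction: b ×3)
relevant ✗ (needs weakening: c unused)
unrestricted ✓ (well-typed at C -> C; no restrictions here)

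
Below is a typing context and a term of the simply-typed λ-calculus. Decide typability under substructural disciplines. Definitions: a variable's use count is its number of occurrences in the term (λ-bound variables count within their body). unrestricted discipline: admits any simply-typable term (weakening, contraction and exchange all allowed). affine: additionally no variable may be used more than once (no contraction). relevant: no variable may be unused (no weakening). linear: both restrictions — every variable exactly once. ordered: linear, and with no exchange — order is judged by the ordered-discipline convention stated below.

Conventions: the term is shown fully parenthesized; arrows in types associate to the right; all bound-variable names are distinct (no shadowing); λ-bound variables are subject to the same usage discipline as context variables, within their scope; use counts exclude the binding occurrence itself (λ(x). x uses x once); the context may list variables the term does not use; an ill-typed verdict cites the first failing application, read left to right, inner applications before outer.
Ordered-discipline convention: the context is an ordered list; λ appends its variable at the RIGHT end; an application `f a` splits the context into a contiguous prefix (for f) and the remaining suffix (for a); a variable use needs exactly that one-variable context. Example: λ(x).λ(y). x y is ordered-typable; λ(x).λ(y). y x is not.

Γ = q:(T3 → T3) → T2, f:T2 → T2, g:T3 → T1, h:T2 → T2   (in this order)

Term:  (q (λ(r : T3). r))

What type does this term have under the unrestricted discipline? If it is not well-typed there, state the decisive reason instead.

term : T2
variable uses: q: 1; f: 0; g: 0; h: 0; r (bound): 1
use order (left to right): q, r
typing: well-typed — term : T2
across the five disciplines: ordered ✗ · linear ✗ · affine ✓ · relevant ✗ · unrestricted ✓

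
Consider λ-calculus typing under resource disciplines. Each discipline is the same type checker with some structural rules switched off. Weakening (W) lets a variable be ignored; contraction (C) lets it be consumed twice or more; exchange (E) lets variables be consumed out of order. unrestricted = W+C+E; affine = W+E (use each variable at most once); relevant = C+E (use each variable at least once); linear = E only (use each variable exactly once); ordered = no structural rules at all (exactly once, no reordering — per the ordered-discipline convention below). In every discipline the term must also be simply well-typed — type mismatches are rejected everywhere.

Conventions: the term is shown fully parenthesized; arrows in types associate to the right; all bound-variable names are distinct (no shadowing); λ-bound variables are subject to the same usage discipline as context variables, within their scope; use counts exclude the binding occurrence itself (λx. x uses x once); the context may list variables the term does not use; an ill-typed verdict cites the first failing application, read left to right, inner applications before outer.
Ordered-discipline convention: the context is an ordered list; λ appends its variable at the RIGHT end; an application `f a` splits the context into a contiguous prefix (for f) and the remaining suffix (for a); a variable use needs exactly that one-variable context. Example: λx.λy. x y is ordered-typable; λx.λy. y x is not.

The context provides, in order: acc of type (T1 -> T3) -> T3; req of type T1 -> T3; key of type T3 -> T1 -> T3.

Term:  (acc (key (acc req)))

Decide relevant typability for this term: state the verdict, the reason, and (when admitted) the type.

yes — acc, req, key: all used, weakening unneeded; term : T3
counts: acc: 2, req: 1, key: 1
uses in reading order: acc, key, acc, req
typing: the term checks, with type T3
per-discipline verdicts: ordered ✗ · linear ✗ · affine ✗ · relevant ✓ · unrestricted ✓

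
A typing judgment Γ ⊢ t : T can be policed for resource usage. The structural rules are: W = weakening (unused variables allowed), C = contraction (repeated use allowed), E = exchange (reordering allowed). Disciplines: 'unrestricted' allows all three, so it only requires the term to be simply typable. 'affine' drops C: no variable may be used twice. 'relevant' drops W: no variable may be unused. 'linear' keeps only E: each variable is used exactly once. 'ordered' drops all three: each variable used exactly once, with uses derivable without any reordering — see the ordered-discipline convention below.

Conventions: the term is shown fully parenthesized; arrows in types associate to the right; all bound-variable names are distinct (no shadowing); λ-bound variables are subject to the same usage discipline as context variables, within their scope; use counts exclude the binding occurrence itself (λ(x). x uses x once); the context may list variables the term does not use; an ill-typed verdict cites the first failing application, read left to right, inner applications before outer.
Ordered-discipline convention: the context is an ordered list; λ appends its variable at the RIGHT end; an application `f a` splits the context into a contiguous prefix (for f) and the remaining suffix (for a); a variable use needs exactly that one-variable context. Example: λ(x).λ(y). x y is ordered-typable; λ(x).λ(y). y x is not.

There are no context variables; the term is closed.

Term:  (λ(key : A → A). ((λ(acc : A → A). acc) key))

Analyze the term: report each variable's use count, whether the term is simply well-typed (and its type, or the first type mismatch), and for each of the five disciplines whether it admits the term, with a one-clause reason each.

use counts: key (λ-bound) ×1, acc (λ-bound) ×1
order of uses: acc, key
typing: well-typed — term : (A → A) → A → A
ordered: ✓, key, acc once each; derivable with no W/C/E
linear: ✓, single use per variable (key, acc)
affine: ✓, key, acc: no repeats, contraction unneeded
relevant: ✓, key, acc: all used, weakening unneeded
unrestricted: ✓, simply typable at (A → A) → A → A; W, C, E all held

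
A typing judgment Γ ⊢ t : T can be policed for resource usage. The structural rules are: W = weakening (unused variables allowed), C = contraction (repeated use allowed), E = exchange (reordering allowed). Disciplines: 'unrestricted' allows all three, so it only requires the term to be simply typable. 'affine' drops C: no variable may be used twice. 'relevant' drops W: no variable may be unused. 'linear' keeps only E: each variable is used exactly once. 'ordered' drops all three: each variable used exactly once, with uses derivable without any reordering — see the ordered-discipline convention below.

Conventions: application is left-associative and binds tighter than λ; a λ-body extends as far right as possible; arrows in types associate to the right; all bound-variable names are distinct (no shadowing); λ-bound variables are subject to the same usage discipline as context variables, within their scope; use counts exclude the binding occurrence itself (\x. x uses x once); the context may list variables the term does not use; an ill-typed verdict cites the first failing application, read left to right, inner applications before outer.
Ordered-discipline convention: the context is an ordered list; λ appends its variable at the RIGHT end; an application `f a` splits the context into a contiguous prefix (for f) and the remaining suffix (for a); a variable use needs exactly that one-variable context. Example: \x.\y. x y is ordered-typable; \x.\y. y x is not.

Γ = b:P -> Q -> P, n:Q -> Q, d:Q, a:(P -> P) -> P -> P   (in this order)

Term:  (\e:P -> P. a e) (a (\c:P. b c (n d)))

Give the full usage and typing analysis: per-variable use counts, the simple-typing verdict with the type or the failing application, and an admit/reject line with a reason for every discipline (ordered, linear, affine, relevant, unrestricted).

use counts: b ×1, n ×1, d ×1, a ×2, e [bound] ×1, c [bound] ×1
uses in reading order: a, e, a, b, c, n, d
typing: well-typed at P -> P
ordered ✗ (a ×2 used more than once (contraction))
linear ✗ (a ×2 used more than once (contraction))
affine ✗ (a ×2 used more than once (contraction))
relevant ✓ (none of b, n, d, a, e, c goes unused)
unrestricted ✓ (typability at P -> P is all that's needed)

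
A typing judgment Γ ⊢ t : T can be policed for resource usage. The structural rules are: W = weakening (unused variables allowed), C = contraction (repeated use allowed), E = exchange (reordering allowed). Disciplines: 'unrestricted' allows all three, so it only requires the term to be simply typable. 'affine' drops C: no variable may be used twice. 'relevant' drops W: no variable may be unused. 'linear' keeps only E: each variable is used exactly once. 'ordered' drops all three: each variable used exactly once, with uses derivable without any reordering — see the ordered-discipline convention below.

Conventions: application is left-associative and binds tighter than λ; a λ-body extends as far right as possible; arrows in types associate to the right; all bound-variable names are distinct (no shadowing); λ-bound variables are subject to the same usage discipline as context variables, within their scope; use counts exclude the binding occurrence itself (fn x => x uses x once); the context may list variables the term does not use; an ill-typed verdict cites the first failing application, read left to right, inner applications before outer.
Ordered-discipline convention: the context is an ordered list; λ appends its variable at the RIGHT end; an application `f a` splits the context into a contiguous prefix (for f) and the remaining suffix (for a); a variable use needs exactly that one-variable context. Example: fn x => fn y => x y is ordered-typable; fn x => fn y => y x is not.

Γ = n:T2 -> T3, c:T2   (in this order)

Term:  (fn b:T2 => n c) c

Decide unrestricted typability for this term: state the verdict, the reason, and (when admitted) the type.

yes — simply typable at T3; W, C, E all held; term : T3
usage: n=1; c=2; b (λ-bound)=0
uses in reading order: n, c, c
typing: the term checks, with type T3
across the five disciplines: ordered ✗, linear ✗, affine ✗, relevant ✗, unrestricted ✓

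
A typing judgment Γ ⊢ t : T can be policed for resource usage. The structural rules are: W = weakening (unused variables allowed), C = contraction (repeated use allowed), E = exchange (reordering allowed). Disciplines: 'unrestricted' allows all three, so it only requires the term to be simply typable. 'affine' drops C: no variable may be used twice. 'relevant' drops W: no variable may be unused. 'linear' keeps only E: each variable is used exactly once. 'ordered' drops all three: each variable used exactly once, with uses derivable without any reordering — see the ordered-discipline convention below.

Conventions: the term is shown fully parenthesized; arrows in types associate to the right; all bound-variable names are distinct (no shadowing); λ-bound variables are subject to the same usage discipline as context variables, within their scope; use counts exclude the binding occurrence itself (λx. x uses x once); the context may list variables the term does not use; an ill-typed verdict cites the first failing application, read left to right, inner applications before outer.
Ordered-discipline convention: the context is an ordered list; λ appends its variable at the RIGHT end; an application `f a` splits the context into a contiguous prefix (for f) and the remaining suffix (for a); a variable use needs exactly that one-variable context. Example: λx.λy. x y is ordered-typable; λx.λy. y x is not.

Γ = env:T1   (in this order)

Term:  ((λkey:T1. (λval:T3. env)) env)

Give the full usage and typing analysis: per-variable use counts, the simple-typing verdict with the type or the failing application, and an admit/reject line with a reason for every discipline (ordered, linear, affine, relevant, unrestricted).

use counts: env: 2×; key (bound): 0×; val (bound): 0×
left-to-right use order: env, env
typing: well-typed at T3 → T1
ordered: ✗, needs contraction — env ×2; needs weakening: key, val unused
linear: ✗, needs contraction — env ×2; needs weakening: key, val unused
affine: ✗, needs contraction — env ×2
relevant: ✗, needs weakening: key, val unused
unrestricted: ✓, type-checks (T3 → T1) and nothing is barred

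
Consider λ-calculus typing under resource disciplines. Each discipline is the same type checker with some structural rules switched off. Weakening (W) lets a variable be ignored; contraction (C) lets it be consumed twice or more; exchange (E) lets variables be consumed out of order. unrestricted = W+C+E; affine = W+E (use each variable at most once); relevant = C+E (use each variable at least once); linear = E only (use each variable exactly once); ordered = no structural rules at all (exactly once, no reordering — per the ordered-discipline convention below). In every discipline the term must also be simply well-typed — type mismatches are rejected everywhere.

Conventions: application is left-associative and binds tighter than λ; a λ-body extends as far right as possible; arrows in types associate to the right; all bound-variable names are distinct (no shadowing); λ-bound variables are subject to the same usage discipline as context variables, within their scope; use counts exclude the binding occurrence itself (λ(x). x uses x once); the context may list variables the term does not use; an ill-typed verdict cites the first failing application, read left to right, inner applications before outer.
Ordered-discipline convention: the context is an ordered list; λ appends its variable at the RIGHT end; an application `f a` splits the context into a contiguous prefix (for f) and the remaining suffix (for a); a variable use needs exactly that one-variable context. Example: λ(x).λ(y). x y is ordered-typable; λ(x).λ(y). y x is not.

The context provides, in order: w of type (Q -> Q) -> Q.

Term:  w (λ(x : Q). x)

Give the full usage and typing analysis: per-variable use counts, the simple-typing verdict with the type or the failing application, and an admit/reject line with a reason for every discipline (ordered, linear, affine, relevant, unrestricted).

counts: w: 1; x (λ-bound): 1
use order (left to right): w, x
typing: well-typed — term : Q
ordered ✓ (w, x once each; derivable with no W/C/E)
linear ✓ (w, x: one use apiece)
affine ✓ (no duplicate uses among w, x)
relevant ✓ (at least one use each (w, x))
unrestricted ✓ (type-checks (Q) and nothing is barred)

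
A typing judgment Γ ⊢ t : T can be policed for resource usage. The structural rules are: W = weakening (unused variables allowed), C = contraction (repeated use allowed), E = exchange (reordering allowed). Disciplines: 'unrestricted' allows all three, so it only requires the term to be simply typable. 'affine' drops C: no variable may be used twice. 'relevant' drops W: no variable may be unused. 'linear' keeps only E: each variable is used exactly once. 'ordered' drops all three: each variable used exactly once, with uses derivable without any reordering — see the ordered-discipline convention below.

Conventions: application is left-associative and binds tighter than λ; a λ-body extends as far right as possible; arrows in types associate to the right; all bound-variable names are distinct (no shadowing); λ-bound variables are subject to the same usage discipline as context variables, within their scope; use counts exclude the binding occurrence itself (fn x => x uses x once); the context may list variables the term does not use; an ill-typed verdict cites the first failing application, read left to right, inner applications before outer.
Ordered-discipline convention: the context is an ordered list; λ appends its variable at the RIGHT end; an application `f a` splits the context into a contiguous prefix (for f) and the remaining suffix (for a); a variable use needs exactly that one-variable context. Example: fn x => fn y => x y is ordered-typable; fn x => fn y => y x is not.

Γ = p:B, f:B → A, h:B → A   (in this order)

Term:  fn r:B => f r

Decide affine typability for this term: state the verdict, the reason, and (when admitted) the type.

yes — at most one use each (p, f, h, r); term : B → A
usage: p: 0×, f: 1×, h: 0×, r (λ-bound): 1×
uses in reading order: f, r
typing: well-typed at B → A
per-discipline verdicts: ordered ✗ · linear ✗ · affine ✓ · relevant ✗ · unrestricted ✓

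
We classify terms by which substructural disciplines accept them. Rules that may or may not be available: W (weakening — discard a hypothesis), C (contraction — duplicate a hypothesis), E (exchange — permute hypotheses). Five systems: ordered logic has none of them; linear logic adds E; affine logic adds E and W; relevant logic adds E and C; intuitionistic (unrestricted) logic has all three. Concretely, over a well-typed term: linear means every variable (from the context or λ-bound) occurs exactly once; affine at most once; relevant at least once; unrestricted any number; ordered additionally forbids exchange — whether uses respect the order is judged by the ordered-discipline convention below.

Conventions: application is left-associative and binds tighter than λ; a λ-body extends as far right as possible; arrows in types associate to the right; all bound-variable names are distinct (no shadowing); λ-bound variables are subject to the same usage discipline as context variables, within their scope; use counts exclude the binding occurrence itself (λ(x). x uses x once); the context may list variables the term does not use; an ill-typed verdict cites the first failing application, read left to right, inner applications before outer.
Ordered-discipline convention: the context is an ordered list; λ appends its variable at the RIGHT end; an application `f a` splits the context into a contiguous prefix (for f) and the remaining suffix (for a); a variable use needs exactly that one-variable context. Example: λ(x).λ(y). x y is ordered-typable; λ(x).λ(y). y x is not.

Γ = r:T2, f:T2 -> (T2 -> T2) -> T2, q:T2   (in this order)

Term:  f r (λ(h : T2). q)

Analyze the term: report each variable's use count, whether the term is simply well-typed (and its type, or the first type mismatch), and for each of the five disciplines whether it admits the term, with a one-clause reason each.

counts: r=1, f=1, q=1, h (bound)=0
use order (left to right): f, r, q
typing: ✓ — T2
ordered: ✗, needs weakening: h unused
linear: ✗, needs weakening: h unused
affine: ✓, at most one use each (r, f, q, h)
relevant: ✗, needs weakening: h unused
unrestricted: ✓, well-typed at T2; no restrictions here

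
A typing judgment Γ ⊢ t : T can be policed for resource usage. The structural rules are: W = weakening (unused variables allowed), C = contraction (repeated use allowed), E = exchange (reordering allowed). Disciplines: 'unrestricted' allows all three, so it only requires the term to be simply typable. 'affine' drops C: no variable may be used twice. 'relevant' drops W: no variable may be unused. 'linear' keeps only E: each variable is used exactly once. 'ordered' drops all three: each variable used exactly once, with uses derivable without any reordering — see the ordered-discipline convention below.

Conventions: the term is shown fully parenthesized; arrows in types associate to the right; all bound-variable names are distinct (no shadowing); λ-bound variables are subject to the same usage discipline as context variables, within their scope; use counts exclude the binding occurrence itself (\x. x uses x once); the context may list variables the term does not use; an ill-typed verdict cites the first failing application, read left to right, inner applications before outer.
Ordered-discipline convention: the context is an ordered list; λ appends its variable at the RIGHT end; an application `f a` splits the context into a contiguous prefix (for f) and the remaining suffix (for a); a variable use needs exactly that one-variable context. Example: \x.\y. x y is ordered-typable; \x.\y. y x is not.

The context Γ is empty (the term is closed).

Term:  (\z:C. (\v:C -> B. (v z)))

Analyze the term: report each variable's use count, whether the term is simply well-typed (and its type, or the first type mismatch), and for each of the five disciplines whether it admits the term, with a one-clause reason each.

use counts: z (λ-bound): 1×, v (λ-bound): 1×
uses in reading order: v, z
typing: ✓ — C -> (C -> B) -> B
ordered: ✗, use order v, z needs exchange
linear: ✓, exactly-once usage across z, v
affine: ✓, z, v: no repeats, contraction unneeded
relevant: ✓, every one of z, v appears
unrestricted: ✓, type-checks (C -> (C -> B) -> B) and nothing is barred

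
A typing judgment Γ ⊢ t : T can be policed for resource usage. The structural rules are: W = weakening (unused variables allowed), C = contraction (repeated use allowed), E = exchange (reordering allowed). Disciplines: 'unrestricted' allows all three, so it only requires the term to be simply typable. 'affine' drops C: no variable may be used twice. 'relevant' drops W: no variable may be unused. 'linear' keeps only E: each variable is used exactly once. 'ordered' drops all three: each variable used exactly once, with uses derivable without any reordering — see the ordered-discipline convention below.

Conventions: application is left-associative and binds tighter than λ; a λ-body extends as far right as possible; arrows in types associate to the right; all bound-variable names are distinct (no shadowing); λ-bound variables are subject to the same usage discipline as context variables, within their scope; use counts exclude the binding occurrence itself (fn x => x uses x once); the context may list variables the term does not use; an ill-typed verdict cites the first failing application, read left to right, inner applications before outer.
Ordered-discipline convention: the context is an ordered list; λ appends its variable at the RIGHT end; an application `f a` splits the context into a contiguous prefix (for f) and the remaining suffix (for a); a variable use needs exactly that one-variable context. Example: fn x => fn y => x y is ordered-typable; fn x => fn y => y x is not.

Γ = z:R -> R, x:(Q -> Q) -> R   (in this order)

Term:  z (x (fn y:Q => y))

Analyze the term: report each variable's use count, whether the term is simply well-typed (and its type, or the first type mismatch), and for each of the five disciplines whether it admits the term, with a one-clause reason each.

variable uses: z: 1×, x: 1×, y (bound): 1×
left-to-right use order: z, x, y
typing: the term checks, with type R
ordered ✓ (one use each (z, x, y); ordered split holds)
linear ✓ (single use per variable (z, x, y))
affine ✓ (none of z, x, y used more than once)
relevant ✓ (none of z, x, y goes unused)
unrestricted ✓ (typability at R is all that's needed)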